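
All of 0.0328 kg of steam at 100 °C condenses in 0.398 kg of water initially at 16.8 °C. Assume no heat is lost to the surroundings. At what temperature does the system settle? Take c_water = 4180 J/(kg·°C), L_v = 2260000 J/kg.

T_f ≈ 64.3 °C

Net heat exchanged in the isolated system is zero:
condense steam: −0.0328×2260000 = −74128; condensed water 100 °C→T: 137.1(T − 100); original water: 1663.6(T − 16.8)
1800.7 T = 74128 + 13710 + 27949 = 115788
T ≈ 64.30 °C (< 100 °C, so full condensation is consistent).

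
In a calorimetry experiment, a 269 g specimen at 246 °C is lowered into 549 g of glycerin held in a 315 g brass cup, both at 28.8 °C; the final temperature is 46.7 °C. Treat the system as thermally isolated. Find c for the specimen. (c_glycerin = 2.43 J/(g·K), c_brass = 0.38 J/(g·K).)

Let T be the final temperature. ΣQ_i = 0:
269×c×(46.7 − 246) + 549×2.43×(46.7 − 28.8) + 315×0.38×(46.7 − 28.8) = 0
-53612 c = -26022
c = -26022/-53612 ≈ 0.4854 J/(g·K)

c ≈ 0.485 J/(g·K)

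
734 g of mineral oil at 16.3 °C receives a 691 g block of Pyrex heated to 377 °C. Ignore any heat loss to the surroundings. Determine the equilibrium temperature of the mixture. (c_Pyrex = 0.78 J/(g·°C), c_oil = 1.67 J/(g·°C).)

T_f ≈ 126.5 °C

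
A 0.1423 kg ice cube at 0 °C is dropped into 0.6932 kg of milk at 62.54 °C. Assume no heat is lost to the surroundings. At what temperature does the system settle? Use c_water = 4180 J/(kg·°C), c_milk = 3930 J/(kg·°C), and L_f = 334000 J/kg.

Setting the total heat transfer to zero:
melt ice: 0.1423×334000 = 47528; meltwater 0→T: 0.1423×4180×T = 594.81 T; milk: 2724.3(T − 62.54)
3319.1 T = 170376 − 47528 = 122848
T ≈ 37.01 °C (positive, so assuming full melt was valid).

T_f ≈ 37.0 °C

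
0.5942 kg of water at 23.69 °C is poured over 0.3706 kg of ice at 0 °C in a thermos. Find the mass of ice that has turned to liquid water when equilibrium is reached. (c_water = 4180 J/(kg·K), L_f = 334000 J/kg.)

Heat available from the water dropping to 0 °C: 0.5942×4180×23.69 = 58840 J.
Fully melting the ice requires m_ice L_f = 0.3706×334000 = 123780 J.
That's not enough to melt it all — equilibrium is at 0 °C with ice remaining.
Mass melted = 58840/334000 ≈ 0.1762 kg.

m_melted ≈ 0.176 kg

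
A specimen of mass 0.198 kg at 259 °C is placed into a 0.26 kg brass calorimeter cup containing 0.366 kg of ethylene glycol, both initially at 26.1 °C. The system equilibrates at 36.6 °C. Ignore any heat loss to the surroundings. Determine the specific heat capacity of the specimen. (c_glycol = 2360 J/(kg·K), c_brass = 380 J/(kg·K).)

Let T be the final temperature. ΣQ_i = 0:
0.198·c·(36.6 − 259) + 0.366·2360·(36.6 − 26.1) + 0.26·380·(36.6 − 26.1) = 0
-44.04 c = -10107
c = -10107/-44.04 ≈ 229.5 J/(kg·K)

c ≈ 230 J/(kg·K)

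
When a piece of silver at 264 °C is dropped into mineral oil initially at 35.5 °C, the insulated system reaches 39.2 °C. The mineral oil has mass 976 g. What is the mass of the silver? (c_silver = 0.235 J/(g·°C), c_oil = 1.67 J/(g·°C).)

m ≈ 114 g

Heat lost by the silver = heat gained by the oil:
m×0.235×(264 − 39.2) = 976×1.67×(39.2 − 35.5)
52.83 m = 6030.7  ⇒  m ≈ 114.2 g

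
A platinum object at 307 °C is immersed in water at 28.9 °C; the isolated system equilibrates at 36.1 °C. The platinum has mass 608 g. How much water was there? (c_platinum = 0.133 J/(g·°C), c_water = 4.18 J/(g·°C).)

Heat gained plus heat lost sum to zero:
608·0.133·(36.1 − 307) + m·4.18·(36.1 − 28.9) = 0
30.1 m = 21906
m = 21906/30.1 ≈ 727.9 g

m ≈ 728 g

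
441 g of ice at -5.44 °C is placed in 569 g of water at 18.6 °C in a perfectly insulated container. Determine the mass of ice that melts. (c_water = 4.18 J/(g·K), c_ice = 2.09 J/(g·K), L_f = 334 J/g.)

Water can give up m c ΔT = 569·4.18·18.6 = 44239 J before reaching 0 °C.
Of that, 441·2.09·5.44 = 5014 J goes to bring the ice to 0 °C, leaving 39225 J.
To melt every bit of ice: 441·334 = 147294 J.
That's not enough to melt it all — equilibrium is at 0 °C with ice remaining.
Mass melted = 39225/334 ≈ 117.4 g.

m_melted ≈ 117 g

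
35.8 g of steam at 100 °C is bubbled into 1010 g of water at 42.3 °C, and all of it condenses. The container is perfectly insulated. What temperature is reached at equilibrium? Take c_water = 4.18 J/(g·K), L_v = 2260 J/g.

T_f ≈ 62.8 °C

Energy conservation, ΣQ = 0:
steam→water at 100 °C releases m L_v = 35.8×2260 = 80908; condensate cools 100→T: 35.8×4.18×(T − 100) = 149.64(T − 100); water warms: 1010×4.18×(T − 42.3) = 4221.8(T − 42.3)
4371.4 T = 80908 + 14964 + 178582 = 274455
T ≈ 62.78 °C — below 100 °C, confirming all the steam condensed.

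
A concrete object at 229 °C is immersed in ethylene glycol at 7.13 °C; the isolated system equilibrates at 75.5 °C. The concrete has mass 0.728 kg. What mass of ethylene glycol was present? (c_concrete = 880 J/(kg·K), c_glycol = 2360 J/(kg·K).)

Let T be the final temperature. ΣQ_i = 0:
0.728×880×(75.5 − 229) + m×2360×(75.5 − 7.13) = 0
161353 m = 98338
m = 98338/161353 ≈ 0.6095 kg

m ≈ 0.609 kg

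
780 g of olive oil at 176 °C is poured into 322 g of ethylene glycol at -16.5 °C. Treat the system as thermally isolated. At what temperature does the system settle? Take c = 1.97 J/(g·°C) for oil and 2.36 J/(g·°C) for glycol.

T_f ≈ 112.3 °C

Energy conservation, ΣQ = 0:
780*1.97*(T − 176) + 322*2.36*(T − (-16.5)) = 0
1536.6(T − 176) + 759.92(T − (-16.5)) = 0
(1536.6 + 759.92) T = 1536.6*176 + 759.92*(-16.5)
T = 257903 / 2296.5 = 112 °C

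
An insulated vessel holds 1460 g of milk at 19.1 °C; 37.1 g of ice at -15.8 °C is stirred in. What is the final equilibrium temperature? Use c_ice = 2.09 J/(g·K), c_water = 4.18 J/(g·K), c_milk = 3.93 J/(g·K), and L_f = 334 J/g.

Taking heat into each body as positive, Σ m c ΔT = 0:
warm ice to 0 °C: 37.1·2.09·(0 − (-15.8)) = 1225.1
  fusion: m_ice L_f = 37.1·334 = 12391
  warm the meltwater: 155.08 T
  milk: 5737.8(T − 19.1)
5892.9 T = 109592 − 13617 = 95975
T ≈ 16.29 °C — above 0 °C, consistent with complete melting.

T_f ≈ 16.3 °C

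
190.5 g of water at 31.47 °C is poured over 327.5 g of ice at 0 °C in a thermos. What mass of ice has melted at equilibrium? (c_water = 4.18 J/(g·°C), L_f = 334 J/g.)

Water can give up m c ΔT = 190.5×4.18×31.47 = 25059 J before reaching 0 °C.
Melting all 327.5 g of ice would need 327.5×334 = 109385 J.
That's not enough to melt it all — equilibrium is at 0 °C with ice remaining.
Mass melted = 25059/334 ≈ 75.03 g.

m_melted ≈ 75 g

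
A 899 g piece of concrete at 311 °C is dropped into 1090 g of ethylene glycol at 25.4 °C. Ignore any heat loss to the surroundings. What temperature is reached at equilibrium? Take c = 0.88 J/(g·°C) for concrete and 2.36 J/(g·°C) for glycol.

T_f ≈ 92.6 °C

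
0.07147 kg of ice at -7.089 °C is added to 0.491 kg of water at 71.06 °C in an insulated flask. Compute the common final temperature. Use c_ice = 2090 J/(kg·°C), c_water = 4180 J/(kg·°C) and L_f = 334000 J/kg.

T_f ≈ 51.4 °C

Setting the total heat transfer to zero:
warm ice to 0 °C: 0.07147·2090·(0 − (-7.089)) = 1058.9
  melt ice: 0.07147·334000 = 23871
  warm the meltwater: 298.74 T
  water: 2052.4(T − 71.06)
2351.1 T = 145842 − 24930 = 120912
T ≈ 51.43 °C. Since T > 0 °C, the all-ice-melts assumption holds.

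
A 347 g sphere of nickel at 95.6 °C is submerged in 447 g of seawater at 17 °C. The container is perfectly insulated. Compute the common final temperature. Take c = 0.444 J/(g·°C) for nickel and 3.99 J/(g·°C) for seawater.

T_f ≈ 23.2 °C

T_f = Σ m_i c_i T_i / Σ m_i c_i:
T_f = (154.07·95.6 + 1783.5·17) / (154.07 + 1783.5)
    = 45049 / 1937.6 ≈ 23.25 °C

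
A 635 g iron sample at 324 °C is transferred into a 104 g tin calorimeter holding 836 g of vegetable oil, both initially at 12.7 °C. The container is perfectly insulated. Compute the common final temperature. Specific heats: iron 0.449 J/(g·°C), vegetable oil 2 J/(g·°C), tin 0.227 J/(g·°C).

Conservation of energy gives ΣQ = 0:
635*0.449*(T − 324) + 836*2*(T − 12.7) + 104*0.227*(T − 12.7) = 0
285.12(T − 324) + 1672(T − 12.7) + 23.61(T − 12.7) = 0
(285.12 + 1672 + 23.61) T = 285.12*324 + 1672*12.7 + 23.61*12.7
T ≈ 57.51 °C

T_f ≈ 57.5 °C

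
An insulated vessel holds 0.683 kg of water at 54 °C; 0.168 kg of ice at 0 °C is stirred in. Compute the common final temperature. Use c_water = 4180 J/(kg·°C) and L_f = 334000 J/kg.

Energy balance with sensible and latent terms:
latent heat to melt: 0.168×334000 = 56112; meltwater 0→T: 0.168×4180×T = 702.24 T; water cools: 0.683×4180×(T − 54) = 2854.9(T − 54)
3557.2 T = 154167 − 56112 = 98055
T ≈ 27.57 °C (positive, so assuming full melt was valid).

T_f ≈ 27.6 °C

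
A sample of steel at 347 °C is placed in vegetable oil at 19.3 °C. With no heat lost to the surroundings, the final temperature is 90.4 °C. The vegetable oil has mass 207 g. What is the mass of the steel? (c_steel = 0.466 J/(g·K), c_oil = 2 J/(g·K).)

Conservation of energy gives ΣQ = 0:
m·0.466·(90.4 − 347) + 207·2·(90.4 − 19.3) = 0
-119.58 m = -29435
m = -29435/-119.58 ≈ 246.2 g

m ≈ 246 g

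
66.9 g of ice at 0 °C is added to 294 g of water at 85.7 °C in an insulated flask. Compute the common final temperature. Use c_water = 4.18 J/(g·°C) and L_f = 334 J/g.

T_f ≈ 55.0 °C

Taking heat into each body as positive, Σ m c ΔT = 0:
melt ice: 66.9×334 = 22345
  meltwater 0→T: 66.9×4.18×T = 279.64 T
  water: 1228.9(T − 85.7)
1508.6 T = 105318 − 22345 = 82974
T ≈ 55.00 °C. Since T > 0 °C, the all-ice-melts assumption holds.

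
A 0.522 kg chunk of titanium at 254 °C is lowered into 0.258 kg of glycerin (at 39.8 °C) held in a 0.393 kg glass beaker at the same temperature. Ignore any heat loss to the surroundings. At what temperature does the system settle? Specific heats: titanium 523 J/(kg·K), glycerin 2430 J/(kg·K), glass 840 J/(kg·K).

T_f ≈ 87.3 °C

Taking heat into each body as positive, Σ m c ΔT = 0:
0.522*523*(T − 254) + 0.258*2430*(T − 39.8) + 0.393*840*(T − 39.8) = 0
273.01(T − 254) + 626.94(T − 39.8) + 330.12(T − 39.8) = 0
1230.1 T = 107435
T = 107435 / 1230.1 = 87.3 °C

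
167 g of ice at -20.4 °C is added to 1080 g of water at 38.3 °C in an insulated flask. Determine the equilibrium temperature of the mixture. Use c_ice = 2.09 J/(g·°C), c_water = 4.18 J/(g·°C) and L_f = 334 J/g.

Let T be the final temperature. ΣQ_i = 0:
warm ice to 0 °C: 167·2.09·(0 − (-20.4)) = 7120.2; melt ice: 167·334 = 55778; warm the meltwater: 698.06 T; water cools: 1080·4.18·(T − 38.3) = 4514.4(T − 38.3)
5212.5 T = 172902 − 62898 = 110003
T ≈ 21.10 °C (positive, so assuming full melt was valid).

T_f ≈ 21.1 °C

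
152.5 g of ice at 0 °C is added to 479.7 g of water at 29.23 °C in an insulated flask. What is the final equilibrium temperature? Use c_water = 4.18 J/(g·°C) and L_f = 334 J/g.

Energy conservation, ΣQ = 0:
fusion: m_ice L_f = 152.5·334 = 50935; meltwater 0→T: 152.5·4.18·T = 637.45 T; water cools: 479.7·4.18·(T − 29.23) = 2005.1(T − 29.23)
2642.6 T = 58610 − 50935 = 7675.4
T ≈ 2.90 °C — above 0 °C, consistent with complete melting.

T_f ≈ 2.9 °C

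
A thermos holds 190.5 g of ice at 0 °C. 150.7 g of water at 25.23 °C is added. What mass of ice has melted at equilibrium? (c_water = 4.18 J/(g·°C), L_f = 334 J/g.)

Heat available from the water dropping to 0 °C: 150.7·4.18·25.23 = 15893 J.
To melt every bit of ice: 190.5·334 = 63627 J.
Since 15893 < 63627 J, not all the ice melts; equilibrium is at 0 °C.
m_melt = 15893 / L_f = 47.58 g.

m_melted ≈ 47.6 g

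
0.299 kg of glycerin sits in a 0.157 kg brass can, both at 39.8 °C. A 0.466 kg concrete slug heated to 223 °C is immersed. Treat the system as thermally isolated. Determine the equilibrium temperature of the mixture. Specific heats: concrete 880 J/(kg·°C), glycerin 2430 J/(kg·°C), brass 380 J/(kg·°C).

T_f ≈ 102.6 °C

Conservation of energy gives ΣQ = 0:
0.466·880·(T − 223) + 0.299·2430·(T − 39.8) + 0.157·380·(T − 39.8) = 0
1196.3 T = 122740
T = 122740/1196.3 ≈ 102.60 °C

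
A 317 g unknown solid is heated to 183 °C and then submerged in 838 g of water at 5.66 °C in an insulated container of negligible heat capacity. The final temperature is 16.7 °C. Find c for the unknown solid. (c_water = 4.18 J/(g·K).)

c ≈ 0.734 J/(g·K)

Heat lost by the unknown solid = heat gained by the water:
317·c·(183 − 16.7) = 838·4.18·(16.7 − 5.66)
52717 c = 38671  ⇒  c ≈ 0.7336 J/(g·K)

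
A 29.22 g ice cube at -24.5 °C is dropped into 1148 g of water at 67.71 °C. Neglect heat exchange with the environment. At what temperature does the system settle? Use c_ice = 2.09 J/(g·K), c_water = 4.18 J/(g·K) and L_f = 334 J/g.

T_f ≈ 63.7 °C

Sum of m c ΔT and latent-heat terms is zero:
warm ice to 0 °C: 29.22×2.09×(0 − (-24.5)) = 1496.2
  fusion: m_ice L_f = 29.22×334 = 9759.5
  meltwater 0→T: 29.22×4.18×T = 122.14 T
  water cools: 1148×4.18×(T − 67.71) = 4798.6(T − 67.71)
4920.8 T = 324916 − 11256 = 313660
T ≈ 63.74 °C (positive, so assuming full melt was valid).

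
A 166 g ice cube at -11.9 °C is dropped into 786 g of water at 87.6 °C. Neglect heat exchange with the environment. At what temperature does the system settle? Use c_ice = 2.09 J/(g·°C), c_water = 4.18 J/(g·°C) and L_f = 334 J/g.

T_f ≈ 57.4 °C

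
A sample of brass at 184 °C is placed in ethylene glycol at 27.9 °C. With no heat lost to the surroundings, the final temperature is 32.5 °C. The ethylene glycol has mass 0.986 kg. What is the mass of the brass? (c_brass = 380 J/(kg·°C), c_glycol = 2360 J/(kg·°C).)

Taking heat into each body as positive, Σ m c ΔT = 0:
m×380×(32.5 − 184) + 0.986×2360×(32.5 − 27.9) = 0
-57570 m = -10704
m = -10704/-57570 ≈ 0.1859 kg

m ≈ 0.186 kg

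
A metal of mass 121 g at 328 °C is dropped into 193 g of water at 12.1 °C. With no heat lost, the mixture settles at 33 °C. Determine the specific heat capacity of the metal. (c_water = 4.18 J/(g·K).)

Heat lost by the metal = heat gained by the water:
121·c·(328 − 33) = 193·4.18·(33 − 12.1)
35695 c = 16861  ⇒  c ≈ 0.4724 J/(g·K)

c ≈ 0.472 J/(g·K)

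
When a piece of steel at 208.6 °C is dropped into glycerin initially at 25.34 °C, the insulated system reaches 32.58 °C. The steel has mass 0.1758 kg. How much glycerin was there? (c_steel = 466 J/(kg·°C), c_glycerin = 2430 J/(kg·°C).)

m ≈ 0.82 kg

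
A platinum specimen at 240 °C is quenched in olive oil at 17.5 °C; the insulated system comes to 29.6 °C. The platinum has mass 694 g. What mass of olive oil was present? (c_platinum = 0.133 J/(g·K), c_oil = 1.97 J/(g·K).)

m ≈ 815 g

Heat lost by the platinum = heat gained by the oil:
694×0.133×(240 − 29.6) = m×1.97×(29.6 − 17.5)
23.84 m = 19420  ⇒  m ≈ 814.7 g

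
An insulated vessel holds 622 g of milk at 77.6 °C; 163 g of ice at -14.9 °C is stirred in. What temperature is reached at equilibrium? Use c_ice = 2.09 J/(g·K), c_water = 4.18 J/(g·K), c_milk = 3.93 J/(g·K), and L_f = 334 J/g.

Sum of m c ΔT and latent-heat terms is zero:
warm ice to 0 °C: 163·2.09·(0 − (-14.9)) = 5076; fusion: m_ice L_f = 163·334 = 54442; meltwater 0→T: 163·4.18·T = 681.34 T; milk cools: 622·3.93·(T − 77.6) = 2444.5(T − 77.6)
3125.8 T = 189690 − 59518 = 130172
T ≈ 41.64 °C (positive, so assuming full melt was valid).

T_f ≈ 41.6 °C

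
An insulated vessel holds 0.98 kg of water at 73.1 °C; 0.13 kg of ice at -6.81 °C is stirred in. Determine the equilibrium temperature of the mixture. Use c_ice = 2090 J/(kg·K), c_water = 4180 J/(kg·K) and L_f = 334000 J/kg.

T_f ≈ 54.8 °C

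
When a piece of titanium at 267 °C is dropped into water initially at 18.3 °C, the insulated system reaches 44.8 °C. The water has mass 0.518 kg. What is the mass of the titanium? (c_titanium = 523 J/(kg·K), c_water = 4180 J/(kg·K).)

m ≈ 0.494 kg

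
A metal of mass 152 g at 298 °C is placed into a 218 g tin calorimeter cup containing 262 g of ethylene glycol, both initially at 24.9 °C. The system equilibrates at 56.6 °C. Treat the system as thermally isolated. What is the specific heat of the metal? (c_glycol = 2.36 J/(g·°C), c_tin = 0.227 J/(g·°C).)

c ≈ 0.577 J/(g·°C)

Net heat exchanged in the isolated system is zero:
152×c×(56.6 − 298) + 262×2.36×(56.6 − 24.9) + 218×0.227×(56.6 − 24.9) = 0
-36693 c = -21169
c = -21169/-36693 ≈ 0.5769 J/(g·°C)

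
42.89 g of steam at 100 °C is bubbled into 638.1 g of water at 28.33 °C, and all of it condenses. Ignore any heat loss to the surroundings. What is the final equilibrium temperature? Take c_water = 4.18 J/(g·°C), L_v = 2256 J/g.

T_f ≈ 66.8 °C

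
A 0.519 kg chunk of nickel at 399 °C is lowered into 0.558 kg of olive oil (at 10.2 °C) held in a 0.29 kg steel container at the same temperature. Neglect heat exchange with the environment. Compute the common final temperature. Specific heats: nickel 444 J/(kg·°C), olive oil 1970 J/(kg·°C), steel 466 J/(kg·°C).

T_f ≈ 71.4 °C

Taking heat into each body as positive, Σ m c ΔT = 0:
0.519·444·(T − 399) + 0.558·1970·(T − 10.2) + 0.29·466·(T − 10.2) = 0
1464.8 T = 104535
T ≈ 71.36 °C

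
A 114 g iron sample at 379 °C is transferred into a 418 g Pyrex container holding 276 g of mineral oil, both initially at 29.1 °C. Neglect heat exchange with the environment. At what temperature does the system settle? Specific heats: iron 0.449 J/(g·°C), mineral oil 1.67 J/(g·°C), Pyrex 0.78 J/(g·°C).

T_f ≈ 50.5 °C

T_f = Σ m_i c_i T_i / Σ m_i c_i:
T_f = (51.19×379 + 460.92×29.1 + 326.04×29.1) / (51.19 + 460.92 + 326.04)
    = 42300 / 838.15 ≈ 50.47 °C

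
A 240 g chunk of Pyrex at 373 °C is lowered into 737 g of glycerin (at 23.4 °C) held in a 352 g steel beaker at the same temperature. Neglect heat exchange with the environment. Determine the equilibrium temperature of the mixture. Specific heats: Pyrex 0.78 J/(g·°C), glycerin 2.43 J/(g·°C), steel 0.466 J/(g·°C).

T_f ≈ 54.0 °C

Taking heat into each body as positive, Σ m c ΔT = 0:
240·0.78·(T − 373) + 737·2.43·(T − 23.4) + 352·0.466·(T − 23.4) = 0
187.2(T − 373) + 1790.9(T − 23.4) + 164.03(T − 23.4) = 0
2142.1 T = 115571
T = 115571 / 2142.1 = 54 °C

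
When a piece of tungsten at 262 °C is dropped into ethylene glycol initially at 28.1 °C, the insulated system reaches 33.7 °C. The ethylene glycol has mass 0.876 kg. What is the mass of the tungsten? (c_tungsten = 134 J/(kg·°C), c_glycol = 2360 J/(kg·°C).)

m ≈ 0.378 kg

Energy conservation, ΣQ = 0:
m×134×(33.7 − 262) + 0.876×2360×(33.7 − 28.1) = 0
-30592 m = -11577
m = -11577/-30592 ≈ 0.3784 kg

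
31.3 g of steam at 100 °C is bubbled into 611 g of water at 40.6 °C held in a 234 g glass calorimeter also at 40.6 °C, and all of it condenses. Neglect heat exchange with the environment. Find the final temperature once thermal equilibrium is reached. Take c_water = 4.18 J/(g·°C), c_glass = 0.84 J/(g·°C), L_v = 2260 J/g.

Energy conservation, ΣQ = 0:
steam→water at 100 °C releases m L_v = 31.3×2260 = 70738; condensed water 100 °C→T: 130.83(T − 100); original water: 2554(T − 40.6); cup: 196.56(T − 40.6)
2881.4 T = 70738 + 13083 + 111672 = 195493
T ≈ 67.85 °C (< 100 °C, so full condensation is consistent).

T_f ≈ 67.8 °C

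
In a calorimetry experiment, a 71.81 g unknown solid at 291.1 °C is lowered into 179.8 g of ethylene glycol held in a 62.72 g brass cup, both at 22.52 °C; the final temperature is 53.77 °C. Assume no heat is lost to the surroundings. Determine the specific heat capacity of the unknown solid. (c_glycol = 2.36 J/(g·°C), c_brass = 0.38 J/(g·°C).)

Setting the total heat transfer to zero:
71.81·c·(53.77 − 291.1) + 179.8·2.36·(53.77 − 22.52) + 62.72·0.38·(53.77 − 22.52) = 0
-17043 c = -14005
c = -14005/-17043 ≈ 0.8218 J/(g·°C)

c ≈ 0.822 J/(g·°C)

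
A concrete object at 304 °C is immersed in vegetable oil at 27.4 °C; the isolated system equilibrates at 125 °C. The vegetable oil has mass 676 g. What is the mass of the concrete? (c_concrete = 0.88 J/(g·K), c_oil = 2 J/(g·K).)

m ≈ 838 g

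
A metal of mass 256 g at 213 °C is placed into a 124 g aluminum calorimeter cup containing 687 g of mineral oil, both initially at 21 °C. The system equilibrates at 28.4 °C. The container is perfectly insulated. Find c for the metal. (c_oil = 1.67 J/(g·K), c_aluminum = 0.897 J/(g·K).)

c ≈ 0.197 J/(g·K)

Heat gained plus heat lost sum to zero:
256·c·(28.4 − 213) + 687·1.67·(28.4 − 21) + 124·0.897·(28.4 − 21) = 0
-47258 c = -9313
c = -9313/-47258 ≈ 0.1971 J/(g·K)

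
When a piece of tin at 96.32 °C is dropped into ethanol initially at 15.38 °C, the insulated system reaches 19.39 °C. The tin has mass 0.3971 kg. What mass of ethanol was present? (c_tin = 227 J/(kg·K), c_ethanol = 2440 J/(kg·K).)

m ≈ 0.709 kg

Heat lost by the tin = heat gained by the ethanol:
0.3971·227·(96.32 − 19.39) = m·2440·(19.39 − 15.38)
9784.4 m = 6934.6  ⇒  m ≈ 0.7087 kg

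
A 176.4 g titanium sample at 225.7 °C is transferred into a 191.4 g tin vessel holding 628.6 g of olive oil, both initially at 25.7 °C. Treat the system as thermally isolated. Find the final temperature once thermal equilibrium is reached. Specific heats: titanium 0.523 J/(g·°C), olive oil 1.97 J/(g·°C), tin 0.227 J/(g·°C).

Let T be the final temperature. ΣQ_i = 0:
176.4·0.523·(T − 225.7) + 628.6·1.97·(T − 25.7) + 191.4·0.227·(T − 25.7) = 0
1374 T = 53764
T = 53764 / 1374 = 39.1 °C

T_f ≈ 39.1 °C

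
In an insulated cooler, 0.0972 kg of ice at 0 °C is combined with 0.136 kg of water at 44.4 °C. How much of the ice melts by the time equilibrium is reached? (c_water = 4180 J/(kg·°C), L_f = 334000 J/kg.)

m_melted ≈ 0.0756 kg

Cooling the water to 0 °C releases 0.136×4180×44.4 = 25241 J.
To melt every bit of ice: 0.0972×334000 = 32465 J.
Since 25241 < 32465 J, not all the ice melts; equilibrium is at 0 °C.
m_melted×334000 = 25241  ⇒  m_melted ≈ 0.07557 kg.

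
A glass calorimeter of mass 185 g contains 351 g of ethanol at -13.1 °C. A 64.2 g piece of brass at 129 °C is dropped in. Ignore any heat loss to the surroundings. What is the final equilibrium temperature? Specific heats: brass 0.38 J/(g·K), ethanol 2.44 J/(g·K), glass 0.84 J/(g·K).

Energy conservation, ΣQ = 0:
64.2*0.38*(T − 129) + 351*2.44*(T − (-13.1)) + 185*0.84*(T − (-13.1)) = 0
1036.2 T = -10108
T = -10108/1036.2 ≈ -9.75 °C

T_f ≈ -9.8 °C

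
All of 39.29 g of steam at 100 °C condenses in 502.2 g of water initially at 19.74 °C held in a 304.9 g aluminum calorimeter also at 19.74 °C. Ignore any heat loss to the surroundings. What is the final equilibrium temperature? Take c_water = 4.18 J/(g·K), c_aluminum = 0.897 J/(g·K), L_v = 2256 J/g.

Let T be the final temperature. ΣQ_i = 0:
steam→water at 100 °C releases m L_v = 39.29·2256 = 88638
  condensate cools 100→T: 39.29·4.18·(T − 100) = 164.23(T − 100)
  water warms: 502.2·4.18·(T − 19.74) = 2099.2(T − 19.74)
  aluminum cup: 304.9·0.897·(T − 19.74) = 273.5(T − 19.74)
2536.9 T = 88638 + 16423 + 46837 = 151898
T ≈ 59.88 °C (< 100 °C, so full condensation is consistent).

T_f ≈ 59.9 °C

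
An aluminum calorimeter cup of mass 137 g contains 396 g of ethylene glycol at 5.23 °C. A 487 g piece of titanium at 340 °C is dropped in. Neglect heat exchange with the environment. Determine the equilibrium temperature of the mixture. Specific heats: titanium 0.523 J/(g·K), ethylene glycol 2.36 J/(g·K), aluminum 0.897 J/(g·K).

T_f ≈ 70.2 °C

Heat gained plus heat lost sum to zero:
487·0.523·(T − 340) + 396·2.36·(T − 5.23) + 137·0.897·(T − 5.23) = 0
254.7(T − 340) + 934.56(T − 5.23) + 122.89(T − 5.23) = 0
(254.7 + 934.56 + 122.89) T = 254.7·340 + 934.56·5.23 + 122.89·5.23
T ≈ 70.21 °C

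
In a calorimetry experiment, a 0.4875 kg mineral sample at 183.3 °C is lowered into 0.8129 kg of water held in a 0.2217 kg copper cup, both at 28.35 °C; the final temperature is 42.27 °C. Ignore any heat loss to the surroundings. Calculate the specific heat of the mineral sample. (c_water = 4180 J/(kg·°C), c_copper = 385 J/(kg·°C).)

c ≈ 705 J/(kg·°C)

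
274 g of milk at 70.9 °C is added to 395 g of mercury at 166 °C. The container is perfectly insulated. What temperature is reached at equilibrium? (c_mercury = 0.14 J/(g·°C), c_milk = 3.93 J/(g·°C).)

T_f ≈ 75.5 °C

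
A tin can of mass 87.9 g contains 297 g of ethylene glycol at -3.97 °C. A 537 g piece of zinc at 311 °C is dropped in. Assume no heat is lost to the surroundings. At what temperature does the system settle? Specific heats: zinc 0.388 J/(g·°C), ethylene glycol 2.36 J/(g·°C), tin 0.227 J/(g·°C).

Energy conservation, ΣQ = 0:
537×0.388×(T − 311) + 297×2.36×(T − (-3.97)) + 87.9×0.227×(T − (-3.97)) = 0
(208.36 + 700.92 + 19.95) T = 208.36×311 + 700.92×(-3.97) + 19.95×(-3.97)
T = 61937 / 929.23 = 66.7 °C

T_f ≈ 66.7 °C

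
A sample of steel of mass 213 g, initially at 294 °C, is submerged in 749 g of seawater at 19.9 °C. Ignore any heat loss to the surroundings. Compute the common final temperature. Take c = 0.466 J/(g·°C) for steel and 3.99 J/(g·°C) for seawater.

Energy conservation, ΣQ = 0:
213*0.466*(T − 294) + 749*3.99*(T − 19.9) = 0
99.26(T − 294) + 2988.5(T − 19.9) = 0
3087.8 T = 88653
T ≈ 28.71 °C

T_f ≈ 28.7 °C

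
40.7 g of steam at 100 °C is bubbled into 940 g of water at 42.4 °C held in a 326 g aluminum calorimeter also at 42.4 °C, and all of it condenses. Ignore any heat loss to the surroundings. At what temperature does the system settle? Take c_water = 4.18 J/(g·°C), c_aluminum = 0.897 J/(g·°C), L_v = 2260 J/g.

Let T be the final temperature. ΣQ_i = 0:
steam→water at 100 °C releases m L_v = 40.7·2260 = 91982
  condensate cools 100→T: 40.7·4.18·(T − 100) = 170.13(T − 100)
  water warms: 940·4.18·(T − 42.4) = 3929.2(T − 42.4)
  aluminum cup: 326·0.897·(T − 42.4) = 292.42(T − 42.4)
4391.7 T = 91982 + 17013 + 178997 = 287991
T ≈ 65.58 °C — below 100 °C, confirming all the steam condensed.

T_f ≈ 65.6 °C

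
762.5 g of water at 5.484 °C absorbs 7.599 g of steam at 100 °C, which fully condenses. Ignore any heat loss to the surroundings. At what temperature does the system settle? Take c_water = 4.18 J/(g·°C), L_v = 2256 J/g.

Energy conservation, ΣQ = 0:
condense steam: −7.599·2256 = −17143
  condensed water 100 °C→T: 31.76(T − 100)
  water warms: 762.5·4.18·(T − 5.484) = 3187.2(T − 5.484)
3219 T = 17143 + 3176.4 + 17479 = 37799
T ≈ 11.74 °C — below 100 °C, confirming all the steam condensed.

T_f ≈ 11.7 °C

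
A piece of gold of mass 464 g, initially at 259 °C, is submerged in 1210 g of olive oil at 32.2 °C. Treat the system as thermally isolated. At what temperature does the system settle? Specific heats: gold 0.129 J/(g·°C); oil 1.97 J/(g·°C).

T_f ≈ 37.8 °C

Conservation of energy gives ΣQ = 0:
464·0.129·(T − 259) + 1210·1.97·(T − 32.2) = 0
59.86(T − 259) + 2383.7(T − 32.2) = 0
(59.86 + 2383.7) T = 59.86·259 + 2383.7·32.2
T = 92258 / 2443.6 = 37.8 °C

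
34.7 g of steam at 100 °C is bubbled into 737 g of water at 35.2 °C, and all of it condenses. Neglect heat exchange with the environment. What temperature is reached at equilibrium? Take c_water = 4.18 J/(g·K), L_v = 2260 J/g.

Heat gained plus heat lost sum to zero:
condense steam: −34.7×2260 = −78422
  condensate cools 100→T: 34.7×4.18×(T − 100) = 145.05(T − 100)
  original water: 3080.7(T − 35.2)
3225.7 T = 78422 + 14505 + 108439 = 201366
T ≈ 62.43 °C, under the boiling point, so the assumption holds.

T_f ≈ 62.4 °C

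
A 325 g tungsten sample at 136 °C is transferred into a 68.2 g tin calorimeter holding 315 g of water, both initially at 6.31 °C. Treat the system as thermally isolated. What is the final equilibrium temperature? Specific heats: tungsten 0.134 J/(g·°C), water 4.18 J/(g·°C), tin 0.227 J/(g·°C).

Conservation of energy gives ΣQ = 0:
325*0.134*(T − 136) + 315*4.18*(T − 6.31) + 68.2*0.227*(T − 6.31) = 0
43.55(T − 136) + 1316.7(T − 6.31) + 15.48(T − 6.31) = 0
(43.55 + 1316.7 + 15.48) T = 43.55*136 + 1316.7*6.31 + 15.48*6.31
T = 14329 / 1375.7 = 10.4 °C

T_f ≈ 10.4 °C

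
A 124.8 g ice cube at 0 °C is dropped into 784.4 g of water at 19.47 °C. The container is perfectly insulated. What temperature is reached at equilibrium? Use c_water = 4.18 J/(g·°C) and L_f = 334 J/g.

T_f ≈ 5.8 °C

Energy conservation, ΣQ = 0:
melt ice: 124.8×334 = 41683
  warm the meltwater: 521.66 T
  water cools: 784.4×4.18×(T − 19.47) = 3278.8(T − 19.47)
3800.5 T = 63838 − 41683 = 22155
T ≈ 5.83 °C. Since T > 0 °C, the all-ice-melts assumption holds.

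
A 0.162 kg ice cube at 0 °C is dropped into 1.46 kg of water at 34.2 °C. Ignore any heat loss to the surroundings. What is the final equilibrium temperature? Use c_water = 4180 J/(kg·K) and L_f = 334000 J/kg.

Heat gained plus heat lost sum to zero:
melt ice: 0.162×334000 = 54108
  warm the meltwater: 677.16 T
  water: 6102.8(T − 34.2)
6780 T = 208716 − 54108 = 154608
T ≈ 22.80 °C — above 0 °C, consistent with complete melting.

T_f ≈ 22.8 °C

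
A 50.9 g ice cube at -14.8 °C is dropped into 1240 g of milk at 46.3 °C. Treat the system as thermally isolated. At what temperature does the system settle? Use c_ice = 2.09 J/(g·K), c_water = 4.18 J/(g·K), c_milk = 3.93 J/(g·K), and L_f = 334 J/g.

T_f ≈ 40.7 °C

Let T be the final temperature. ΣQ_i = 0:
ice -14.8→0 °C: 50.9·2.09·14.8 = 1574.4; latent heat to melt: 50.9·334 = 17001; warm the meltwater: 212.76 T; milk: 4873.2(T − 46.3)
5086 T = 225629 − 18575 = 207054
T ≈ 40.71 °C (positive, so assuming full melt was valid).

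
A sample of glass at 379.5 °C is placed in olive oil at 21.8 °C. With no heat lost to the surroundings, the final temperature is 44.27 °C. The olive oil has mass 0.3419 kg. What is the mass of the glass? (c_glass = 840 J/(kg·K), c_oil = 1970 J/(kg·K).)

m ≈ 0.0537 kg

|Q_glass| = |Q_oil|:
m·840·(379.5 − 44.27) = 0.3419·1970·(44.27 − 21.8)
281593 m = 15135  ⇒  m ≈ 0.05375 kg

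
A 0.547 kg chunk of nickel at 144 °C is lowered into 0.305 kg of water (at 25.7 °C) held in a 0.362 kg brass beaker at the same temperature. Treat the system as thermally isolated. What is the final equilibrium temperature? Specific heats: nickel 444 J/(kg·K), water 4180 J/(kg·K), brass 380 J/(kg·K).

Energy conservation, ΣQ = 0:
0.547×444×(T − 144) + 0.305×4180×(T − 25.7) + 0.362×380×(T − 25.7) = 0
(242.87 + 1274.9 + 137.56) T = 242.87×144 + 1274.9×25.7 + 137.56×25.7
T = 71273 / 1655.3 = 43.1 °C

T_f ≈ 43.1 °C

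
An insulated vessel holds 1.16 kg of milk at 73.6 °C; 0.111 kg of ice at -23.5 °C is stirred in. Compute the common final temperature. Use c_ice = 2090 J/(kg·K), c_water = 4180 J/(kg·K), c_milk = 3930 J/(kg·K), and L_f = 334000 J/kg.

T_f ≈ 58.3 °C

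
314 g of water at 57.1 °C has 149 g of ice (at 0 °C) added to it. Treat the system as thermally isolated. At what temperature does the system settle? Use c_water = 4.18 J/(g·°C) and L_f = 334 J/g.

T_f ≈ 13.0 °C

Taking heat into each body as positive, Σ m c ΔT = 0:
melt ice: 149·334 = 49766
  warm the meltwater: 622.82 T
  water cools: 314·4.18·(T − 57.1) = 1312.5(T − 57.1)
1935.3 T = 74945 − 49766 = 25179
T ≈ 13.01 °C (positive, so assuming full melt was valid).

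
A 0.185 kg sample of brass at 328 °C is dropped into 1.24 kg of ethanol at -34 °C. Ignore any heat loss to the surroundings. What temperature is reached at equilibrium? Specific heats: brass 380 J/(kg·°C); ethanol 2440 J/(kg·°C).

Set heat shed by the hot body equal to heat absorbed by the cold body:
0.185·380·(328 − T) = 1.24·2440·(T − (-34))
70.3(328 − T) = 3025.6(T − (-34))
3095.9 T = -79812  ⇒  T ≈ -25.78 °C

T_f ≈ -25.8 °C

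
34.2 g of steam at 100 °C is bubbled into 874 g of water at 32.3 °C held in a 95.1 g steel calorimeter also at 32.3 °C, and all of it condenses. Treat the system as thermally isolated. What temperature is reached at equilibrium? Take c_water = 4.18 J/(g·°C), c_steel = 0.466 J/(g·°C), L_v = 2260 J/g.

T_f ≈ 54.9 °C

Heat gained plus heat lost sum to zero:
steam→water at 100 °C releases m L_v = 34.2×2260 = 77292; condensed water 100 °C→T: 142.96(T − 100); water warms: 874×4.18×(T − 32.3) = 3653.3(T − 32.3); steel cup: 95.1×0.466×(T − 32.3) = 44.32(T − 32.3)
3840.6 T = 77292 + 14296 + 119434 = 211021
T ≈ 54.94 °C, under the boiling point, so the assumption holds.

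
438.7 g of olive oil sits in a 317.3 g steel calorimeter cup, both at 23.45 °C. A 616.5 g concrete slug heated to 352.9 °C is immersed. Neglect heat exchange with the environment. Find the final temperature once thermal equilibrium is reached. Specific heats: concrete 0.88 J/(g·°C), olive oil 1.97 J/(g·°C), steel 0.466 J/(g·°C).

Heat gained plus heat lost sum to zero:
616.5·0.88·(T − 352.9) + 438.7·1.97·(T − 23.45) + 317.3·0.466·(T − 23.45) = 0
542.52(T − 352.9) + 864.24(T − 23.45) + 147.86(T − 23.45) = 0
(542.52 + 864.24 + 147.86) T = 542.52·352.9 + 864.24·23.45 + 147.86·23.45
T = 215189 / 1554.6 = 138 °C

T_f ≈ 138.4 °C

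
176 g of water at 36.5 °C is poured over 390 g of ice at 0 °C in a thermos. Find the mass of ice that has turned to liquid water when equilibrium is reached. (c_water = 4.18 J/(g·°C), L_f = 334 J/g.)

Cooling the water to 0 °C releases 176×4.18×36.5 = 26852 J.
Fully melting the ice requires m_ice L_f = 390×334 = 130260 J.
Since 26852 < 130260 J, not all the ice melts; equilibrium is at 0 °C.
m_melt = 26852 / L_f = 80.4 g.

m_melted ≈ 80.4 g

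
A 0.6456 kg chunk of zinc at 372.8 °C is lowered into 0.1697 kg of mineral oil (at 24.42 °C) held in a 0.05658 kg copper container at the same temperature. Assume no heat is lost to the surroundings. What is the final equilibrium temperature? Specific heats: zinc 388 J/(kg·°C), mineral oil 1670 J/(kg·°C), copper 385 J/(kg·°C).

T_f ≈ 181.5 °C

Taking heat into each body as positive, Σ m c ΔT = 0:
0.6456×388×(T − 372.8) + 0.1697×1670×(T − 24.42) + 0.05658×385×(T − 24.42) = 0
250.49(T − 372.8) + 283.4(T − 24.42) + 21.78(T − 24.42) = 0
555.68 T = 100836
T = 100836 / 555.68 = 181 °C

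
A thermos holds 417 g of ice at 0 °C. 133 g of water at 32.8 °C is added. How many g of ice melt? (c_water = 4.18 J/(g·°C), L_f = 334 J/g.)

m_melted ≈ 54.6 g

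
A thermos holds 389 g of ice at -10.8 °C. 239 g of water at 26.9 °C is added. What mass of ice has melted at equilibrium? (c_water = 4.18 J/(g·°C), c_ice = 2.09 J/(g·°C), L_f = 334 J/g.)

m_melted ≈ 54.2 g

Cooling the water to 0 °C releases 239×4.18×26.9 = 26874 J.
Of that, 389×2.09×10.8 = 8780.5 J goes to bring the ice to 0 °C, leaving 18093 J.
Melting all 389 g of ice would need 389×334 = 129926 J.
Since 18093 < 129926 J, not all the ice melts; equilibrium is at 0 °C.
m_melt = 18093 / L_f = 54.17 g.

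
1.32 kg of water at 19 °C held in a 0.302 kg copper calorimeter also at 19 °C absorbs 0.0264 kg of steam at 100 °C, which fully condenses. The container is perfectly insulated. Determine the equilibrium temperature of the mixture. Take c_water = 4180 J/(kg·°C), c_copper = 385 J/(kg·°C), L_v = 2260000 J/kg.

Energy balance with sensible and latent terms:
latent heat released on condensation: 0.0264×2260000 = 59664
  condensate cools 100→T: 0.0264×4180×(T − 100) = 110.35(T − 100)
  original water: 5517.6(T − 19)
  cup: 116.27(T − 19)
5744.2 T = 59664 + 11035 + 107044 = 177743
T ≈ 30.94 °C — below 100 °C, confirming all the steam condensed.

T_f ≈ 30.9 °C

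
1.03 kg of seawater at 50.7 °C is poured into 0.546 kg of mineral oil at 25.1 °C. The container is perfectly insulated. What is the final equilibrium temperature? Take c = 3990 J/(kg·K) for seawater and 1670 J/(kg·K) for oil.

T_f ≈ 46.1 °C

Heat gained plus heat lost sum to zero:
1.03×3990×(T − 50.7) + 0.546×1670×(T − 25.1) = 0
4109.7(T − 50.7) + 911.82(T − 25.1) = 0
5021.5 T = 231248
T ≈ 46.05 °C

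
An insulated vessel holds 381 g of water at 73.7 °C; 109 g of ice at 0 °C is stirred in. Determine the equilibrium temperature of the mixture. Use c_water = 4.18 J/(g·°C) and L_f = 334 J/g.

T_f ≈ 39.5 °C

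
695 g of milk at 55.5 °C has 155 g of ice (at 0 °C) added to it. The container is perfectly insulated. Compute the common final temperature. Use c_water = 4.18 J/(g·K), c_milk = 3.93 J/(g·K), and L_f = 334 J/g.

Conservation of energy gives ΣQ = 0:
fusion: m_ice L_f = 155×334 = 51770; warm the meltwater: 647.9 T; milk cools: 695×3.93×(T − 55.5) = 2731.3(T − 55.5)
3379.2 T = 151590 − 51770 = 99820
T ≈ 29.54 °C. Since T > 0 °C, the all-ice-melts assumption holds.

T_f ≈ 29.5 °C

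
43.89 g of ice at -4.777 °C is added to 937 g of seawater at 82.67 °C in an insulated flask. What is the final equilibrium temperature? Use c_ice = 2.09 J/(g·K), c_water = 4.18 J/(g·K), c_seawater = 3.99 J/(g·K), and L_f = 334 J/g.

Energy conservation, ΣQ = 0:
warm ice to 0 °C: 43.89·2.09·(0 − (-4.777)) = 438.19
  latent heat to melt: 43.89·334 = 14659
  meltwater 0→T: 43.89·4.18·T = 183.46 T
  seawater: 3738.6(T − 82.67)
3922.1 T = 309073 − 15097 = 293975
T ≈ 74.95 °C — above 0 °C, consistent with complete melting.

T_f ≈ 75.0 °C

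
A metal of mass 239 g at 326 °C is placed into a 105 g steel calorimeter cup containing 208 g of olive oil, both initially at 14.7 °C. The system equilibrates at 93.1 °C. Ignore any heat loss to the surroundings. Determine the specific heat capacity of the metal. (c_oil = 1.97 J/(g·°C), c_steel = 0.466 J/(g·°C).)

Heat gained plus heat lost sum to zero:
239×c×(93.1 − 326) + 208×1.97×(93.1 − 14.7) + 105×0.466×(93.1 − 14.7) = 0
-55663 c = -35961
c = -35961/-55663 ≈ 0.6461 J/(g·°C)

c ≈ 0.646 J/(g·°C)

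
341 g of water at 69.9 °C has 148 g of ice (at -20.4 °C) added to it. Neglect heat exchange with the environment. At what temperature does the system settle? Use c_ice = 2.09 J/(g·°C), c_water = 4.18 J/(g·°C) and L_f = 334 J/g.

T_f ≈ 21.5 °C

Let T be the final temperature. ΣQ_i = 0:
warm ice to 0 °C: 148×2.09×(0 − (-20.4)) = 6310.1
  melt ice: 148×334 = 49432
  warm the meltwater: 618.64 T
  water cools: 341×4.18×(T − 69.9) = 1425.4(T − 69.9)
2044 T = 99634 − 55742 = 43892
T ≈ 21.47 °C — above 0 °C, consistent with complete melting.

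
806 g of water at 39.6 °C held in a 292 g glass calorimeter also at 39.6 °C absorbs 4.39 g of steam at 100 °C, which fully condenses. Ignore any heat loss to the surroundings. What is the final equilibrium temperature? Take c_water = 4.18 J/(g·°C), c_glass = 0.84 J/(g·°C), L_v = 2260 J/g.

Energy conservation, ΣQ = 0:
steam→water at 100 °C releases m L_v = 4.39·2260 = 9921.4
  condensed water 100 °C→T: 18.35(T − 100)
  original water: 3369.1(T − 39.6)
  glass cup: 292·0.84·(T − 39.6) = 245.28(T − 39.6)
3632.7 T = 9921.4 + 1835 + 143129 = 154885
T ≈ 42.64 °C — below 100 °C, confirming all the steam condensed.

T_f ≈ 42.6 °C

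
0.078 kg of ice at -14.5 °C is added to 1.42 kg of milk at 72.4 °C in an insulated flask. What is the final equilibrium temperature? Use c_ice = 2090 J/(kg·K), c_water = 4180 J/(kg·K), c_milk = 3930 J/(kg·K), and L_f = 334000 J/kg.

Heat gained plus heat lost sum to zero:
warm ice to 0 °C: 0.078×2090×(0 − (-14.5)) = 2363.8; latent heat to melt: 0.078×334000 = 26052; meltwater 0→T: 0.078×4180×T = 326.04 T; milk: 5580.6(T − 72.4)
5906.6 T = 404035 − 28416 = 375620
T ≈ 63.59 °C — above 0 °C, consistent with complete melting.

T_f ≈ 63.6 °C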